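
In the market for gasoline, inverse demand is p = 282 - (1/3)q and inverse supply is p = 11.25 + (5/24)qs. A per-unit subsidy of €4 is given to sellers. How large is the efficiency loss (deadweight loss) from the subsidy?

Pre-subsidy: 282 - (1/3)q = 11.25 + (5/24)q gives q* = 6498/13 and p* = 1500/13.
With the subsidy, sellers receive ps = pb + 4 for each unit, where pb is the price buyers pay.
On the curves, pb = 282 - (1/3)q and ps = 11.25 + (5/24)q; the wedge ps − pb = 4 gives 11.25 + (5/24)q − (282 - (1/3)q) = 4, so q' = 6594/13.
Then pb = 282 − (1/3)·(6594/13) = 1468/13 and ps = 11.25 + (5/24)·(6594/13) = 1520/13.
The subsidy expands output by 6594/13 − 6498/13 = 96/13 past the efficient level; on those units the gap between marginal cost and willingness to pay runs from 0 up to 4.
DWL = ½ × 4 × 96/13 = 192/13.

Deadweight loss = 192/13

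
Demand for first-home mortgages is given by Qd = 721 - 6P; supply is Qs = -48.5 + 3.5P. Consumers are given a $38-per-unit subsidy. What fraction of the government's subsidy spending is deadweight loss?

DWL / government spending = 42/319

Pre-subsidy: 721 - 6P = -48.5 + 3.5P gives P* = 81, Q* = 235.
With the rebate, buyers effectively pay Pb = Ps − 38, where Ps is the price sellers receive.
Demand in terms of Ps becomes Qd = 721 − 6(Ps − 38) = 949 - 6Ps. Setting this equal to supply: 949 - 6Ps = -48.5 + 3.5Ps, so Ps = 105.
Buyers pay Pb = 105 − 38 = 67; Q' = -48.5 + 3.5·105 = 319.
ΔCS = ½(235 + 319)(81 − 67) = 3878; ΔPS = ½(235 + 319)(105 − 81) = 6648.
Government spending = 38 × 319 = 12122.
DWL = ½ × 38 × (319 − 235) = 1596; fraction = 1596 / 12122 = 42/319.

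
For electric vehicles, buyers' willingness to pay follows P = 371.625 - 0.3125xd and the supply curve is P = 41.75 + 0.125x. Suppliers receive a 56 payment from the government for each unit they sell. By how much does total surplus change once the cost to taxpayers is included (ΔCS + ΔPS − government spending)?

Net change in total surplus = -3584

Pre-subsidy: 371.625 - 0.3125x = 41.75 + 0.125x gives x* = 754 and P* = 136.
With the subsidy, sellers receive Ps = Pb + 56 for each unit, where Pb is the price buyers pay.
On the curves, Pb = 371.625 - 0.3125x and Ps = 41.75 + 0.125x; the wedge Ps − Pb = 56 gives 41.75 + 0.125x − (371.625 - 0.3125x) = 56, so x' = 882.
Then Pb = 371.625 − 0.3125·882 = 96 and Ps = 41.75 + 0.125·882 = 152.
ΔCS = ½(754 + 882)(136 − 96) = 32720; ΔPS = ½(754 + 882)(152 − 136) = 13088.
Government spending = 56 × 882 = 49392.
Net change = 32720 + 13088 − 49392 = -3584. The loss equals the DWL triangle ½·56·128.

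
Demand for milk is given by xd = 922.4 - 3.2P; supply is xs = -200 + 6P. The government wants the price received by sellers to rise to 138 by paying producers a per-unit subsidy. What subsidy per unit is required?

Required subsidy s = 46 per unit

At a seller price of 138, quantity supplied is -200 + 6·138 = 628.
Buyers absorb 628 only when they pay Pb with 922.4 − 3.2·Pb = 628, i.e. Pb = 92.
s = Ps − Pb = 138 − 92 = 46.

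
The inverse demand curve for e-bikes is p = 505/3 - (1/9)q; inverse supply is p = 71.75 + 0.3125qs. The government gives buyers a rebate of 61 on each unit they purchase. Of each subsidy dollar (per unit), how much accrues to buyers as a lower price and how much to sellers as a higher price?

Buyers gain 16 per unit; sellers gain 45 per unit

Pre-subsidy: 505/3 - (1/9)q = 71.75 + 0.3125q gives q* = 228 and p* = 143.
With the rebate, buyers effectively pay pb = ps − 61, where ps is the price sellers receive.
On the curves, pb = 505/3 - (1/9)q and ps = 71.75 + 0.3125q; the wedge ps − pb = 61 gives 71.75 + 0.3125q − (505/3 - (1/9)q) = 61, so q' = 372.
Then pb = 505/3 − (1/9)·372 = 127 and ps = 71.75 + 0.3125·372 = 188.
Buyers' price falls by p* − pb = 143 − 127 = 16; sellers' price rises by ps − p* = 188 − 143 = 45.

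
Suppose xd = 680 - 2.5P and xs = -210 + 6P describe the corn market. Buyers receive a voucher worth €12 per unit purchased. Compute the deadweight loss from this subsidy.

Deadweight loss = 2160/17

Pre-subsidy: 680 - 2.5P = -210 + 6P gives P* = 1780/17, x* = 7110/17.
With the rebate, buyers effectively pay Pb = Ps − 12, where Ps is the price sellers receive.
Demand in terms of Ps becomes xd = 680 − 2.5(Ps − 12) = 710 - 2.5Ps. Setting this equal to supply: 710 - 2.5Ps = -210 + 6Ps, so Ps = 1840/17.
Buyers pay Pb = 1840/17 − 12 = 1636/17; x' = -210 + 6·(1840/17) = 7470/17.
The subsidy expands output by 7470/17 − 7110/17 = 360/17 past the efficient level; on those units the gap between marginal cost and willingness to pay runs from 0 up to 12.
DWL = ½ × 12 × 360/17 = 2160/17.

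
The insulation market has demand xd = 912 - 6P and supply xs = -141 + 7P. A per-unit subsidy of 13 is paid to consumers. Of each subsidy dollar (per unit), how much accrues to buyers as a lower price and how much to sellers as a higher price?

Pre-subsidy: 912 - 6P = -141 + 7P gives P* = 81, x* = 426.
With the rebate, buyers effectively pay Pb = Ps − 13, where Ps is the price sellers receive.
Demand in terms of Ps becomes xd = 912 − 6(Ps − 13) = 990 - 6Ps. Setting this equal to supply: 990 - 6Ps = -141 + 7Ps, so Ps = 87.
Buyers pay Pb = 87 − 13 = 74; x' = -141 + 7·87 = 468.
Buyers' price falls by P* − Pb = 81 − 74 = 7; sellers' price rises by Ps − P* = 87 − 81 = 6.

Buyers gain 7 per unit; sellers gain 6 per unit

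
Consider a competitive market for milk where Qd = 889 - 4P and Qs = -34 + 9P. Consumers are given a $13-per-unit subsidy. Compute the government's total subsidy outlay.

Government cost = $8333

Pre-subsidy: 889 - 4P = -34 + 9P gives P* = 71, Q* = 605.
With the rebate, buyers effectively pay Pb = Ps − 13, where Ps is the price sellers receive.
Demand in terms of Ps becomes Qd = 889 − 4(Ps − 13) = 941 - 4Ps. Setting this equal to supply: 941 - 4Ps = -34 + 9Ps, so Ps = 75.
Buyers pay Pb = 75 − 13 = 62; Q' = -34 + 9·75 = 641.
Government outlay = subsidy × quantity = 13 × 641 = 8333.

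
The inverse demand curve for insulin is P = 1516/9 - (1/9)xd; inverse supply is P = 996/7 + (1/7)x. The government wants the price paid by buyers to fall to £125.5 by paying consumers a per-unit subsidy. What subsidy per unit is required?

Required subsidy s = £72 per unit

At a buyer price of 125.5, quantity demanded is 1516 − 9·125.5 = 386.5.
Sellers supply 386.5 only when they receive Ps = 996/7 + (1/7)·386.5 = 197.5.
s = Ps − Pb = 197.5 − 125.5 = 72.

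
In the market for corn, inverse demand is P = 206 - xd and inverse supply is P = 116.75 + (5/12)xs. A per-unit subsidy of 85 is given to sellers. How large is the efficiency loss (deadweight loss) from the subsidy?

Pre-subsidy: 206 - x = 116.75 + (5/12)x gives x* = 63 and P* = 143.
With the subsidy, sellers receive Ps = Pb + 85 for each unit, where Pb is the price buyers pay.
On the curves, Pb = 206 - x and Ps = 116.75 + (5/12)x; the wedge Ps − Pb = 85 gives 116.75 + (5/12)x − (206 - x) = 85, so x' = 123.
Then Pb = 206 − 1·123 = 83 and Ps = 116.75 + (5/12)·123 = 168.
The subsidy expands output by 123 − 63 = 60 past the efficient level; on those units the gap between marginal cost and willingness to pay runs from 0 up to 85.
DWL = ½ × 85 × 60 = 2550.

Deadweight loss = 2550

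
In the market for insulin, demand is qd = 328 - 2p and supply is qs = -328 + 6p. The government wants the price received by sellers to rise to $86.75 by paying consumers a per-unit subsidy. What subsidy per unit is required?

Required subsidy s = $19 per unit

At a seller price of 86.75, quantity supplied is -328 + 6·86.75 = 192.5.
Buyers absorb 192.5 only when they pay pb with 328 − 2·pb = 192.5, i.e. pb = 67.75.
s = ps − pb = 86.75 − 67.75 = 19.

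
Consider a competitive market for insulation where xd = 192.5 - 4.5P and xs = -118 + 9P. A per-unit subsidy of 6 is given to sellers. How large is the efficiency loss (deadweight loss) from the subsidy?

Deadweight loss = 54

Pre-subsidy: 192.5 - 4.5P = -118 + 9P gives P* = 23, x* = 89.
With the subsidy, sellers receive Ps = Pb + 6 for each unit, where Pb is the price buyers pay.
Supply in terms of Pb becomes xs = -118 + 9(Pb + 6) = -64 + 9Pb. Setting this equal to demand: 192.5 - 4.5Pb = -64 + 9Pb, so Pb = 19.
Sellers receive Ps = 19 + 6 = 25; x' = 192.5 − 4.5·19 = 107.
The subsidy expands output by 107 − 89 = 18 past the efficient level; on those units the gap between marginal cost and willingness to pay runs from 0 up to 6.
DWL = ½ × 6 × 18 = 54.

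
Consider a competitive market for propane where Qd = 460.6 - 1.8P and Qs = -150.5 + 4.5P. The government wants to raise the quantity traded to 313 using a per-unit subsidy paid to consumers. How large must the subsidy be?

Required subsidy s = 21 per unit

At Q = 313, invert demand for the buyer price: Pb = (460.6 − 313)/1.8 = 82; invert supply for the seller price: Ps = (313 − (-150.5))/4.5 = 103.
The subsidy must fill the gap: s = Ps − Pb = 103 − 82 = 21.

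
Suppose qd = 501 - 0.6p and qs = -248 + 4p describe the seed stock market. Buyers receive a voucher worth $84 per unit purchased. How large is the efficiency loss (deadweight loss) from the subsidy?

Pre-subsidy: 501 - 0.6p = -248 + 4p gives p* = 3745/23, q* = 9276/23.
With the rebate, buyers effectively pay pb = ps − 84, where ps is the price sellers receive.
Demand in terms of ps becomes qd = 501 − 0.6(ps − 84) = 551.4 - 0.6ps. Setting this equal to supply: 551.4 - 0.6ps = -248 + 4ps, so ps = 3997/23.
Buyers pay pb = 3997/23 − 84 = 2065/23; q' = -248 + 4·(3997/23) = 10284/23.
The subsidy expands output by 10284/23 − 9276/23 = 1008/23 past the efficient level; on those units the gap between marginal cost and willingness to pay runs from 0 up to 84.
DWL = ½ × 84 × 1008/23 = 42336/23.

Deadweight loss = 42336/23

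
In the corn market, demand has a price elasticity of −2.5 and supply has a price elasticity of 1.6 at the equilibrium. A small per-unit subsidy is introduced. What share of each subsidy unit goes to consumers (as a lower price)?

Consumer share = 16/41

For a small subsidy around the equilibrium, the benefit split depends on the relative slopes, which at a point are proportional to the elasticities.
Buyer share = εs/(εs + |εd|) = 1.6/(1.6 + 2.5) = 16/41; seller share = |εd|/(εs + |εd|) = 25/41.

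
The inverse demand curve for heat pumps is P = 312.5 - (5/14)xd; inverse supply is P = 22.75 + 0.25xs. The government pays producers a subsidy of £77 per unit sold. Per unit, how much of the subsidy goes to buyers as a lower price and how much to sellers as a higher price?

Pre-subsidy: 312.5 - (5/14)x = 22.75 + 0.25x gives x* = 8113/17 and P* = 2415/17.
With the subsidy, sellers receive Ps = Pb + 77 for each unit, where Pb is the price buyers pay.
On the curves, Pb = 312.5 - (5/14)x and Ps = 22.75 + 0.25x; the wedge Ps − Pb = 77 gives 22.75 + 0.25x − (312.5 - (5/14)x) = 77, so x' = 10269/17.
Then Pb = 312.5 − (5/14)·(10269/17) = 1645/17 and Ps = 22.75 + 0.25·(10269/17) = 2954/17.
Buyers' price falls by P* − Pb = 2415/17 − 1645/17 = 770/17; sellers' price rises by Ps − P* = 2954/17 − 2415/17 = 539/17.

Buyers gain 770/17 per unit; sellers gain 539/17 per unit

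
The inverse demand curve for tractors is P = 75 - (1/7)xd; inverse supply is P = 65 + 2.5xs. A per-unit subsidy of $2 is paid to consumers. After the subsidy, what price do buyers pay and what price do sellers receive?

Pre-subsidy: 75 - (1/7)x = 65 + 2.5x gives x* = 140/37 and P* = 2755/37.
With the rebate, buyers effectively pay Pb = Ps − 2, where Ps is the price sellers receive.
On the curves, Pb = 75 - (1/7)x and Ps = 65 + 2.5x; the wedge Ps − Pb = 2 gives 65 + 2.5x − (75 - (1/7)x) = 2, so x' = 168/37.
Then Pb = 75 − (1/7)·(168/37) = 2751/37 and Ps = 65 + 2.5·(168/37) = 2825/37.

Buyers pay 2751/37; sellers receive 2825/37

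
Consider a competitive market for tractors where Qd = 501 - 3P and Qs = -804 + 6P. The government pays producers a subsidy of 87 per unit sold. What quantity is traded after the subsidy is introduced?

Pre-subsidy: 501 - 3P = -804 + 6P gives P* = 145, Q* = 66.
With the subsidy, sellers receive Ps = Pb + 87 for each unit, where Pb is the price buyers pay.
Supply in terms of Pb becomes Qs = -804 + 6(Pb + 87) = -282 + 6Pb. Setting this equal to demand: 501 - 3Pb = -282 + 6Pb, so Pb = 87.
Sellers receive Ps = 87 + 87 = 174; Q' = 501 − 3·87 = 240.

Q' = 240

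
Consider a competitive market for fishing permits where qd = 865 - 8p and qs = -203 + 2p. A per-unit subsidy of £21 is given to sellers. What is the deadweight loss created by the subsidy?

Deadweight loss = £352.8

Pre-subsidy: 865 - 8p = -203 + 2p gives p* = 106.8, q* = 10.6.
With the subsidy, sellers receive ps = pb + 21 for each unit, where pb is the price buyers pay.
Supply in terms of pb becomes qs = -203 + 2(pb + 21) = -161 + 2pb. Setting this equal to demand: 865 - 8pb = -161 + 2pb, so pb = 102.6.
Sellers receive ps = 102.6 + 21 = 123.6; q' = 865 − 8·102.6 = 44.2.
The subsidy expands output by 44.2 − 10.6 = 33.6 past the efficient level; on those units the gap between marginal cost and willingness to pay runs from 0 up to 21.
DWL = ½ × 21 × 33.6 = 352.8.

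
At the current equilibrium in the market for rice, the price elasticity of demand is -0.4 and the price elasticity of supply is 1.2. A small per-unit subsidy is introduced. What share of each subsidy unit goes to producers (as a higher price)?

For a small subsidy around the equilibrium, the benefit split depends on the relative slopes, which at a point are proportional to the elasticities.
Buyer share = εs/(εs + |εd|) = 1.2/(1.2 + 0.4) = 0.75; seller share = |εd|/(εs + |εd|) = 0.25.
So producers capture 0.25 of the subsidy.

Producer share = 0.25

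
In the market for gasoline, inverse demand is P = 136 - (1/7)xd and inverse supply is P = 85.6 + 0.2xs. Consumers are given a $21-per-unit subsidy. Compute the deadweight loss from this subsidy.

Deadweight loss = $643.125

Pre-subsidy: 136 - (1/7)x = 85.6 + 0.2x gives x* = 147 and P* = 115.
With the rebate, buyers effectively pay Pb = Ps − 21, where Ps is the price sellers receive.
On the curves, Pb = 136 - (1/7)x and Ps = 85.6 + 0.2x; the wedge Ps − Pb = 21 gives 85.6 + 0.2x − (136 - (1/7)x) = 21, so x' = 208.25.
Then Pb = 136 − (1/7)·208.25 = 106.25 and Ps = 85.6 + 0.2·208.25 = 127.25.
The subsidy expands output by 208.25 − 147 = 61.25 past the efficient level; on those units the gap between marginal cost and willingness to pay runs from 0 up to 21.
DWL = ½ × 21 × 61.25 = 643.125.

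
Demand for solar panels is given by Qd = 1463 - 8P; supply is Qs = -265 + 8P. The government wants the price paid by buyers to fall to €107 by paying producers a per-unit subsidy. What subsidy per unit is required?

Required subsidy s = €2 per unit

At a buyer price of 107, quantity demanded is 1463 − 8·107 = 607.
Sellers supply 607 only when they receive Ps with -265 + 8·Ps = 607, i.e. Ps = 109.
s = Ps − Pb = 109 − 107 = 2.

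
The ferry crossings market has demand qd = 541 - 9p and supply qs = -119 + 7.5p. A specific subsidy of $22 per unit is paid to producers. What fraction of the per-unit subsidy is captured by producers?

Producer share = 6/11

Pre-subsidy: 541 - 9p = -119 + 7.5p gives p* = 40, q* = 181.
With the subsidy, sellers receive ps = pb + 22 for each unit, where pb is the price buyers pay.
Supply in terms of pb becomes qs = -119 + 7.5(pb + 22) = 46 + 7.5pb. Setting this equal to demand: 541 - 9pb = 46 + 7.5pb, so pb = 30.
Sellers receive ps = 30 + 22 = 52; q' = 541 − 9·30 = 271.
Buyers' price falls by p* − pb = 40 − 30 = 10; sellers' price rises by ps − p* = 52 − 40 = 12.
So producers capture 12/22 = 6/11 of each unit of subsidy.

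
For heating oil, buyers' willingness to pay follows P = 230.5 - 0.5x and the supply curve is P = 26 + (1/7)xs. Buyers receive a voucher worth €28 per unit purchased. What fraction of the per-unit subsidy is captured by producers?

Producer share = 2/9

Pre-subsidy: 230.5 - 0.5x = 26 + (1/7)x gives x* = 2863/9 and P* = 643/9.
With the rebate, buyers effectively pay Pb = Ps − 28, where Ps is the price sellers receive.
On the curves, Pb = 230.5 - 0.5x and Ps = 26 + (1/7)x; the wedge Ps − Pb = 28 gives 26 + (1/7)x − (230.5 - 0.5x) = 28, so x' = 1085/3.
Then Pb = 230.5 − 0.5·(1085/3) = 149/3 and Ps = 26 + (1/7)·(1085/3) = 233/3.
Buyers' price falls by P* − Pb = 643/9 − 149/3 = 196/9; sellers' price rises by Ps − P* = 233/3 − 643/9 = 56/9.
So producers capture (56/9)/28 = 2/9 of each unit of subsidy.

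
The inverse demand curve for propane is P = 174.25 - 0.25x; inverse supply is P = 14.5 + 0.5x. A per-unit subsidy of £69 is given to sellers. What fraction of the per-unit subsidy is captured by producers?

Producer share = 2/3

Pre-subsidy: 174.25 - 0.25x = 14.5 + 0.5x gives x* = 213 and P* = 121.
With the subsidy, sellers receive Ps = Pb + 69 for each unit, where Pb is the price buyers pay.
On the curves, Pb = 174.25 - 0.25x and Ps = 14.5 + 0.5x; the wedge Ps − Pb = 69 gives 14.5 + 0.5x − (174.25 - 0.25x) = 69, so x' = 305.
Then Pb = 174.25 − 0.25·305 = 98 and Ps = 14.5 + 0.5·305 = 167.
Buyers' price falls by P* − Pb = 121 − 98 = 23; sellers' price rises by Ps − P* = 167 − 121 = 46.
So producers capture 46/69 = 2/3 of each unit of subsidy.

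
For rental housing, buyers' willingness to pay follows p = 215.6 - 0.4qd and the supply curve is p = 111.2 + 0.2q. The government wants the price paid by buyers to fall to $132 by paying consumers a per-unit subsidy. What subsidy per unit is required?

At a buyer price of 132, quantity demanded is 539 − 2.5·132 = 209.
Sellers supply 209 only when they receive ps = 111.2 + 0.2·209 = 153.
s = ps − pb = 153 − 132 = 21.

Required subsidy s = $21 per unit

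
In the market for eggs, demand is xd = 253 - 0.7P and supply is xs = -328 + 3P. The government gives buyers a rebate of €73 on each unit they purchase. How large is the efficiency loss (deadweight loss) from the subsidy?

Deadweight loss = 111909/74

Pre-subsidy: 253 - 0.7P = -328 + 3P gives P* = 5810/37, x* = 5294/37.
With the rebate, buyers effectively pay Pb = Ps − 73, where Ps is the price sellers receive.
Demand in terms of Ps becomes xd = 253 − 0.7(Ps − 73) = 304.1 - 0.7Ps. Setting this equal to supply: 304.1 - 0.7Ps = -328 + 3Ps, so Ps = 6321/37.
Buyers pay Pb = 6321/37 − 73 = 3620/37; x' = -328 + 3·(6321/37) = 6827/37.
The subsidy expands output by 6827/37 − 5294/37 = 1533/37 past the efficient level; on those units the gap between marginal cost and willingness to pay runs from 0 up to 73.
DWL = ½ × 73 × 1533/37 = 111909/74.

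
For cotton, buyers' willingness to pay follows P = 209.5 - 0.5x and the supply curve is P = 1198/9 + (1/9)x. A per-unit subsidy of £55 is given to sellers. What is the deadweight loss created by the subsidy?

Deadweight loss = £2475

Pre-subsidy: 209.5 - 0.5x = 1198/9 + (1/9)x gives x* = 125 and P* = 147.
With the subsidy, sellers receive Ps = Pb + 55 for each unit, where Pb is the price buyers pay.
On the curves, Pb = 209.5 - 0.5x and Ps = 1198/9 + (1/9)x; the wedge Ps − Pb = 55 gives 1198/9 + (1/9)x − (209.5 - 0.5x) = 55, so x' = 215.
Then Pb = 209.5 − 0.5·215 = 102 and Ps = 1198/9 + (1/9)·215 = 157.
The subsidy expands output by 215 − 125 = 90 past the efficient level; on those units the gap between marginal cost and willingness to pay runs from 0 up to 55.
DWL = ½ × 55 × 90 = 2475.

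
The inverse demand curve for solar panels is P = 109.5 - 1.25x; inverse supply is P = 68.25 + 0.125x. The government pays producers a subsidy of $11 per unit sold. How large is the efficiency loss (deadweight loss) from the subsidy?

Deadweight loss = $44

Pre-subsidy: 109.5 - 1.25x = 68.25 + 0.125x gives x* = 30 and P* = 72.
With the subsidy, sellers receive Ps = Pb + 11 for each unit, where Pb is the price buyers pay.
On the curves, Pb = 109.5 - 1.25x and Ps = 68.25 + 0.125x; the wedge Ps − Pb = 11 gives 68.25 + 0.125x − (109.5 - 1.25x) = 11, so x' = 38.
Then Pb = 109.5 − 1.25·38 = 62 and Ps = 68.25 + 0.125·38 = 73.
The subsidy expands output by 38 − 30 = 8 past the efficient level; on those units the gap between marginal cost and willingness to pay runs from 0 up to 11.
DWL = ½ × 11 × 8 = 44.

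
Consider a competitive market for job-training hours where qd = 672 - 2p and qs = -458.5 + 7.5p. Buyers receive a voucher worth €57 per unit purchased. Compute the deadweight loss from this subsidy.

Deadweight loss = €2565

Pre-subsidy: 672 - 2p = -458.5 + 7.5p gives p* = 119, q* = 434.
With the rebate, buyers effectively pay pb = ps − 57, where ps is the price sellers receive.
Demand in terms of ps becomes qd = 672 − 2(ps − 57) = 786 - 2ps. Setting this equal to supply: 786 - 2ps = -458.5 + 7.5ps, so ps = 131.
Buyers pay pb = 131 − 57 = 74; q' = -458.5 + 7.5·131 = 524.
The subsidy expands output by 524 − 434 = 90 past the efficient level; on those units the gap between marginal cost and willingness to pay runs from 0 up to 57.
DWL = ½ × 57 × 90 = 2565.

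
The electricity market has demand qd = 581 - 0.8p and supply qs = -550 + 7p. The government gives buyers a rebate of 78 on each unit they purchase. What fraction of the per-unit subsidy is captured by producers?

Pre-subsidy: 581 - 0.8p = -550 + 7p gives p* = 145, q* = 465.
With the rebate, buyers effectively pay pb = ps − 78, where ps is the price sellers receive.
Demand in terms of ps becomes qd = 581 − 0.8(ps − 78) = 643.4 - 0.8ps. Setting this equal to supply: 643.4 - 0.8ps = -550 + 7ps, so ps = 153.
Buyers pay pb = 153 − 78 = 75; q' = -550 + 7·153 = 521.
Buyers' price falls by p* − pb = 145 − 75 = 70; sellers' price rises by ps − p* = 153 − 145 = 8.
So producers capture 8/78 = 4/39 of each unit of subsidy.

Producer share = 4/39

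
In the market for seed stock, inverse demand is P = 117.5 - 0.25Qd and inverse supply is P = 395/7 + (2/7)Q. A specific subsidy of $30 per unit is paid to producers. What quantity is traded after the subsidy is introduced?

Pre-subsidy: 117.5 - 0.25Q = 395/7 + (2/7)Q gives Q* = 114 and P* = 89.
With the subsidy, sellers receive Ps = Pb + 30 for each unit, where Pb is the price buyers pay.
On the curves, Pb = 117.5 - 0.25Q and Ps = 395/7 + (2/7)Q; the wedge Ps − Pb = 30 gives 395/7 + (2/7)Q − (117.5 - 0.25Q) = 30, so Q' = 170.
Then Pb = 117.5 − 0.25·170 = 75 and Ps = 395/7 + (2/7)·170 = 105.

Q' = 170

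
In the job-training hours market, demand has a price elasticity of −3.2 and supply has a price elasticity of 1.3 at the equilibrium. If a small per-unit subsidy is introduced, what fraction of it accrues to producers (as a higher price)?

Producer share = 32/45

For a small subsidy around the equilibrium, the benefit split depends on the relative slopes, which at a point are proportional to the elasticities.
Buyer share = εs/(εs + |εd|) = 1.3/(1.3 + 3.2) = 13/45; seller share = |εd|/(εs + |εd|) = 32/45.
So producers capture 32/45 of the subsidy.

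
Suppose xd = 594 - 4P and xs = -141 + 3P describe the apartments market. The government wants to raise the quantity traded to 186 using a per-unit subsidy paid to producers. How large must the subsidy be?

At x = 186, invert demand for the buyer price: Pb = (594 − 186)/4 = 102; invert supply for the seller price: Ps = (186 − (-141))/3 = 109.
The subsidy must fill the gap: s = Ps − Pb = 109 − 102 = 7.

Required subsidy s = 7 per unit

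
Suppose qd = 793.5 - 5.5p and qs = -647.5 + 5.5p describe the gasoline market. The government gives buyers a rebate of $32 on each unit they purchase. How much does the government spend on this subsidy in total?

Pre-subsidy: 793.5 - 5.5p = -647.5 + 5.5p gives p* = 131, q* = 73.
With the rebate, buyers effectively pay pb = ps − 32, where ps is the price sellers receive.
Demand in terms of ps becomes qd = 793.5 − 5.5(ps − 32) = 969.5 - 5.5ps. Setting this equal to supply: 969.5 - 5.5ps = -647.5 + 5.5ps, so ps = 147.
Buyers pay pb = 147 − 32 = 115; q' = -647.5 + 5.5·147 = 161.
Government outlay = subsidy × quantity = 32 × 161 = 5152.

Government cost = $5152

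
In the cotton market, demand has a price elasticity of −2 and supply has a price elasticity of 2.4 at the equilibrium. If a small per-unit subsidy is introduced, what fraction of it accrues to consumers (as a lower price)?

Consumer share = 6/11

For a small subsidy around the equilibrium, the benefit split depends on the relative slopes, which at a point are proportional to the elasticities.
Buyer share = εs/(εs + |εd|) = 2.4/(2.4 + 2) = 6/11; seller share = |εd|/(εs + |εd|) = 5/11.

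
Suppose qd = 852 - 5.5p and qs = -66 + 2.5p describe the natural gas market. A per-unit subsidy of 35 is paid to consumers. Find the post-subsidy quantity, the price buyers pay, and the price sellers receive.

Pre-subsidy: 852 - 5.5p = -66 + 2.5p gives p* = 114.75, q* = 220.875.
With the rebate, buyers effectively pay pb = ps − 35, where ps is the price sellers receive.
Demand in terms of ps becomes qd = 852 − 5.5(ps − 35) = 1044.5 - 5.5ps. Setting this equal to supply: 1044.5 - 5.5ps = -66 + 2.5ps, so ps = 138.8125.
Buyers pay pb = 138.8125 − 35 = 103.8125; q' = -66 + 2.5·138.8125 = 281.03125.

q' = 281.03125; buyers pay 103.8125; sellers receive 138.8125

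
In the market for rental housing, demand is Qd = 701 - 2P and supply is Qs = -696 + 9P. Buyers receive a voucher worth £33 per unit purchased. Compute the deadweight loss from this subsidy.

Deadweight loss = £891

Pre-subsidy: 701 - 2P = -696 + 9P gives P* = 127, Q* = 447.
With the rebate, buyers effectively pay Pb = Ps − 33, where Ps is the price sellers receive.
Demand in terms of Ps becomes Qd = 701 − 2(Ps − 33) = 767 - 2Ps. Setting this equal to supply: 767 - 2Ps = -696 + 9Ps, so Ps = 133.
Buyers pay Pb = 133 − 33 = 100; Q' = -696 + 9·133 = 501.
The subsidy expands output by 501 − 447 = 54 past the efficient level; on those units the gap between marginal cost and willingness to pay runs from 0 up to 33.
DWL = ½ × 33 × 54 = 891.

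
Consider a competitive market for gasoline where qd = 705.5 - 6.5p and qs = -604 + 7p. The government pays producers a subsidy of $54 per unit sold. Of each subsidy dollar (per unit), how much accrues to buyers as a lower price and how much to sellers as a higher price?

Pre-subsidy: 705.5 - 6.5p = -604 + 7p gives p* = 97, q* = 75.
With the subsidy, sellers receive ps = pb + 54 for each unit, where pb is the price buyers pay.
Supply in terms of pb becomes qs = -604 + 7(pb + 54) = -226 + 7pb. Setting this equal to demand: 705.5 - 6.5pb = -226 + 7pb, so pb = 69.
Sellers receive ps = 69 + 54 = 123; q' = 705.5 − 6.5·69 = 257.
Buyers' price falls by p* − pb = 97 − 69 = 28; sellers' price rises by ps − p* = 123 − 97 = 26.

Buyers gain $28 per unit; sellers gain $26 per unit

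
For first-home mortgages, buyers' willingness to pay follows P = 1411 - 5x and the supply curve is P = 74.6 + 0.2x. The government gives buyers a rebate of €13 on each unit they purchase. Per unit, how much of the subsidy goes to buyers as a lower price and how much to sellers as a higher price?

Pre-subsidy: 1411 - 5x = 74.6 + 0.2x gives x* = 257 and P* = 126.
With the rebate, buyers effectively pay Pb = Ps − 13, where Ps is the price sellers receive.
On the curves, Pb = 1411 - 5x and Ps = 74.6 + 0.2x; the wedge Ps − Pb = 13 gives 74.6 + 0.2x − (1411 - 5x) = 13, so x' = 259.5.
Then Pb = 1411 − 5·259.5 = 113.5 and Ps = 74.6 + 0.2·259.5 = 126.5.
Buyers' price falls by P* − Pb = 126 − 113.5 = 12.5; sellers' price rises by Ps − P* = 126.5 − 126 = 0.5.

Buyers gain €12.5 per unit; sellers gain €0.5 per unit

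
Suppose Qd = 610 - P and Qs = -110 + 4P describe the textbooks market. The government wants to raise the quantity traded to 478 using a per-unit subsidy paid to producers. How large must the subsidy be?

At Q = 478, invert demand for the buyer price: Pb = (610 − 478)/1 = 132; invert supply for the seller price: Ps = (478 − (-110))/4 = 147.
The subsidy must fill the gap: s = Ps − Pb = 147 − 132 = 15.

Required subsidy s = 15 per unit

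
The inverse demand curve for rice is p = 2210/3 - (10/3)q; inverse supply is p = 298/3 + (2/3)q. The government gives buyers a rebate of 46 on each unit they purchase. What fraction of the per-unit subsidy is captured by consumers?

Pre-subsidy: 2210/3 - (10/3)q = 298/3 + (2/3)q gives q* = 478/3 and p* = 1850/9.
With the rebate, buyers effectively pay pb = ps − 46, where ps is the price sellers receive.
On the curves, pb = 2210/3 - (10/3)q and ps = 298/3 + (2/3)q; the wedge ps − pb = 46 gives 298/3 + (2/3)q − (2210/3 - (10/3)q) = 46, so q' = 1025/6.
Then pb = 2210/3 − (10/3)·(1025/6) = 1505/9 and ps = 298/3 + (2/3)·(1025/6) = 1919/9.
Buyers' price falls by p* − pb = 1850/9 − 1505/9 = 115/3; sellers' price rises by ps − p* = 1919/9 − 1850/9 = 23/3.
So consumers capture (115/3)/46 = 5/6 of each unit of subsidy.

Consumer share = 5/6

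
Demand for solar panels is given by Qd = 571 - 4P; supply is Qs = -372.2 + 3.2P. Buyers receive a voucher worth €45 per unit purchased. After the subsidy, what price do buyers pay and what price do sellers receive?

Pre-subsidy: 571 - 4P = -372.2 + 3.2P gives P* = 131, Q* = 47.
With the rebate, buyers effectively pay Pb = Ps − 45, where Ps is the price sellers receive.
Demand in terms of Ps becomes Qd = 571 − 4(Ps − 45) = 751 - 4Ps. Setting this equal to supply: 751 - 4Ps = -372.2 + 3.2Ps, so Ps = 156.
Buyers pay Pb = 156 − 45 = 111; Q' = -372.2 + 3.2·156 = 127.

Buyers pay €111; sellers receive €156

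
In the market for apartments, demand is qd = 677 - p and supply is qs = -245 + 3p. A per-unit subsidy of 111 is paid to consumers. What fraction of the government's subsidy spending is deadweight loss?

Pre-subsidy: 677 - p = -245 + 3p gives p* = 230.5, q* = 446.5.
With the rebate, buyers effectively pay pb = ps − 111, where ps is the price sellers receive.
Demand in terms of ps becomes qd = 677 − 1(ps − 111) = 788 - ps. Setting this equal to supply: 788 - ps = -245 + 3ps, so ps = 258.25.
Buyers pay pb = 258.25 − 111 = 147.25; q' = -245 + 3·258.25 = 529.75.
ΔCS = ½(446.5 + 529.75)(230.5 − 147.25) = 40636.40625; ΔPS = ½(446.5 + 529.75)(258.25 − 230.5) = 13545.46875.
Government spending = 111 × 529.75 = 58802.25.
DWL = ½ × 111 × (529.75 − 446.5) = 4620.375; fraction = 4620.375 / 58802.25 = 333/4238.

DWL / government spending = 333/4238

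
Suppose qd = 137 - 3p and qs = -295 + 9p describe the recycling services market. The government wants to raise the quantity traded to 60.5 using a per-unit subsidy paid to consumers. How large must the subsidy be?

At q = 60.5, invert demand for the buyer price: pb = (137 − 60.5)/3 = 25.5; invert supply for the seller price: ps = (60.5 − (-295))/9 = 39.5.
The subsidy must fill the gap: s = ps − pb = 39.5 − 25.5 = 14.

Required subsidy s = 14 per unit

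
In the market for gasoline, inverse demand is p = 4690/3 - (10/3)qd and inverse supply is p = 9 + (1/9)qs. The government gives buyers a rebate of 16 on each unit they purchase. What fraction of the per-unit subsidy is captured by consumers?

Consumer share = 30/31

Pre-subsidy: 4690/3 - (10/3)q = 9 + (1/9)q gives q* = 13989/31 and p* = 5500/93.
With the rebate, buyers effectively pay pb = ps − 16, where ps is the price sellers receive.
On the curves, pb = 4690/3 - (10/3)q and ps = 9 + (1/9)q; the wedge ps − pb = 16 gives 9 + (1/9)q − (4690/3 - (10/3)q) = 16, so q' = 14133/31.
Then pb = 4690/3 − (10/3)·(14133/31) = 4060/93 and ps = 9 + (1/9)·(14133/31) = 5548/93.
Buyers' price falls by p* − pb = 5500/93 − 4060/93 = 480/31; sellers' price rises by ps − p* = 5548/93 − 5500/93 = 16/31.
So consumers capture (480/31)/16 = 30/31 of each unit of subsidy.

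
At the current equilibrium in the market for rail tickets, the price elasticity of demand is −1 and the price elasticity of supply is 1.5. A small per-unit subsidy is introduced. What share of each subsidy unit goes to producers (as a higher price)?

Producer share = 0.4

For a small subsidy around the equilibrium, the benefit split depends on the relative slopes, which at a point are proportional to the elasticities.
Buyer share = εs/(εs + |εd|) = 1.5/(1.5 + 1) = 0.6; seller share = |εd|/(εs + |εd|) = 0.4.
So producers capture 0.4 of the subsidy.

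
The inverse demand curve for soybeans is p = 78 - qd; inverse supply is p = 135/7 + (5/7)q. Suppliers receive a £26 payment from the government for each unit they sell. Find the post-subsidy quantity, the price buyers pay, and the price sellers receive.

q' = 593/12; buyers pay 343/12; sellers receive 655/12

Pre-subsidy: 78 - q = 135/7 + (5/7)q gives q* = 34.25 and p* = 43.75.
With the subsidy, sellers receive ps = pb + 26 for each unit, where pb is the price buyers pay.
On the curves, pb = 78 - q and ps = 135/7 + (5/7)q; the wedge ps − pb = 26 gives 135/7 + (5/7)q − (78 - q) = 26, so q' = 593/12.
Then pb = 78 − 1·(593/12) = 343/12 and ps = 135/7 + (5/7)·(593/12) = 655/12.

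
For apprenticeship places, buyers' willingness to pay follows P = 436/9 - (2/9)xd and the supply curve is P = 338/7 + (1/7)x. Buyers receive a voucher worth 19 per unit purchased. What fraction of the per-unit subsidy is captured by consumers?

Consumer share = 14/23

Pre-subsidy: 436/9 - (2/9)x = 338/7 + (1/7)x gives x* = 10/23 and P* = 1112/23.
With the rebate, buyers effectively pay Pb = Ps − 19, where Ps is the price sellers receive.
On the curves, Pb = 436/9 - (2/9)x and Ps = 338/7 + (1/7)x; the wedge Ps − Pb = 19 gives 338/7 + (1/7)x − (436/9 - (2/9)x) = 19, so x' = 1207/23.
Then Pb = 436/9 − (2/9)·(1207/23) = 846/23 and Ps = 338/7 + (1/7)·(1207/23) = 1283/23.
Buyers' price falls by P* − Pb = 1112/23 − 846/23 = 266/23; sellers' price rises by Ps − P* = 1283/23 − 1112/23 = 171/23.
So consumers capture (266/23)/19 = 14/23 of each unit of subsidy.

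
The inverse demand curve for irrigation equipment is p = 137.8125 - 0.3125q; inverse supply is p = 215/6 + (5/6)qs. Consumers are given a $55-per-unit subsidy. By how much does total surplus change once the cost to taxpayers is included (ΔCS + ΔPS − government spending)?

Net change in total surplus = -$1320

Pre-subsidy: 137.8125 - 0.3125q = 215/6 + (5/6)q gives q* = 89 and p* = 110.
With the rebate, buyers effectively pay pb = ps − 55, where ps is the price sellers receive.
On the curves, pb = 137.8125 - 0.3125q and ps = 215/6 + (5/6)q; the wedge ps − pb = 55 gives 215/6 + (5/6)q − (137.8125 - 0.3125q) = 55, so q' = 137.
Then pb = 137.8125 − 0.3125·137 = 95 and ps = 215/6 + (5/6)·137 = 150.
ΔCS = ½(89 + 137)(110 − 95) = 1695; ΔPS = ½(89 + 137)(150 − 110) = 4520.
Government spending = 55 × 137 = 7535.
Net change = 1695 + 4520 − 7535 = -1320. The loss equals the DWL triangle ½·55·48.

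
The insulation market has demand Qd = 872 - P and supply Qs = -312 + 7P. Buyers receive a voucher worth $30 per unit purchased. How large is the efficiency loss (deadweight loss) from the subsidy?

Pre-subsidy: 872 - P = -312 + 7P gives P* = 148, Q* = 724.
With the rebate, buyers effectively pay Pb = Ps − 30, where Ps is the price sellers receive.
Demand in terms of Ps becomes Qd = 872 − 1(Ps − 30) = 902 - Ps. Setting this equal to supply: 902 - Ps = -312 + 7Ps, so Ps = 151.75.
Buyers pay Pb = 151.75 − 30 = 121.75; Q' = -312 + 7·151.75 = 750.25.
The subsidy expands output by 750.25 − 724 = 26.25 past the efficient level; on those units the gap between marginal cost and willingness to pay runs from 0 up to 30.
DWL = ½ × 30 × 26.25 = 393.75.

Deadweight loss = $393.75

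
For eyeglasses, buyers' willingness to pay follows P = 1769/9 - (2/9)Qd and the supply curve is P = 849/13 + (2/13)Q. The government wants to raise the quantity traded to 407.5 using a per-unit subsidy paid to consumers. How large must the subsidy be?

Required subsidy s = 22 per unit

At Q = 407.5, from the demand curve buyers pay Pb = 1769/9 − (2/9)·407.5 = 106; from the supply curve sellers need Ps = 849/13 + (2/13)·407.5 = 128.
The subsidy must fill the gap: s = Ps − Pb = 128 − 106 = 22.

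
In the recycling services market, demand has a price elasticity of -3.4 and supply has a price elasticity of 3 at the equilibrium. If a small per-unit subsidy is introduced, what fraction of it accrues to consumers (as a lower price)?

Consumer share = 0.46875

For a small subsidy around the equilibrium, the benefit split depends on the relative slopes, which at a point are proportional to the elasticities.
Buyer share = εs/(εs + |εd|) = 3/(3 + 3.4) = 0.46875; seller share = |εd|/(εs + |εd|) = 0.53125.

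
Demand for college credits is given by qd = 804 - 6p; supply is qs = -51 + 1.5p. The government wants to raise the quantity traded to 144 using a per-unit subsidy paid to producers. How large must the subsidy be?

At q = 144, invert demand for the buyer price: pb = (804 − 144)/6 = 110; invert supply for the seller price: ps = (144 − (-51))/1.5 = 130.
The subsidy must fill the gap: s = ps − pb = 130 − 110 = 20.

Required subsidy s = 20 per unit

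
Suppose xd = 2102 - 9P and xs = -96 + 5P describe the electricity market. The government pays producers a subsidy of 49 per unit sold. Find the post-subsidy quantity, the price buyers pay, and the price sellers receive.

Pre-subsidy: 2102 - 9P = -96 + 5P gives P* = 157, x* = 689.
With the subsidy, sellers receive Ps = Pb + 49 for each unit, where Pb is the price buyers pay.
Supply in terms of Pb becomes xs = -96 + 5(Pb + 49) = 149 + 5Pb. Setting this equal to demand: 2102 - 9Pb = 149 + 5Pb, so Pb = 139.5.
Sellers receive Ps = 139.5 + 49 = 188.5; x' = 2102 − 9·139.5 = 846.5.

x' = 846.5; buyers pay 139.5; sellers receive 188.5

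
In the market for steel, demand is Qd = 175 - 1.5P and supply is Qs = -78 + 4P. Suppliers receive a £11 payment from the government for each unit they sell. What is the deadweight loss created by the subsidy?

Pre-subsidy: 175 - 1.5P = -78 + 4P gives P* = 46, Q* = 106.
With the subsidy, sellers receive Ps = Pb + 11 for each unit, where Pb is the price buyers pay.
Supply in terms of Pb becomes Qs = -78 + 4(Pb + 11) = -34 + 4Pb. Setting this equal to demand: 175 - 1.5Pb = -34 + 4Pb, so Pb = 38.
Sellers receive Ps = 38 + 11 = 49; Q' = 175 − 1.5·38 = 118.
The subsidy expands output by 118 − 106 = 12 past the efficient level; on those units the gap between marginal cost and willingness to pay runs from 0 up to 11.
DWL = ½ × 11 × 12 = 66.

Deadweight loss = £66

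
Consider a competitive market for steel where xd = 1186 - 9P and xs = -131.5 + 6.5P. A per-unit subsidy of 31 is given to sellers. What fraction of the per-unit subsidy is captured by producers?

Pre-subsidy: 1186 - 9P = -131.5 + 6.5P gives P* = 85, x* = 421.
With the subsidy, sellers receive Ps = Pb + 31 for each unit, where Pb is the price buyers pay.
Supply in terms of Pb becomes xs = -131.5 + 6.5(Pb + 31) = 70 + 6.5Pb. Setting this equal to demand: 1186 - 9Pb = 70 + 6.5Pb, so Pb = 72.
Sellers receive Ps = 72 + 31 = 103; x' = 1186 − 9·72 = 538.
Buyers' price falls by P* − Pb = 85 − 72 = 13; sellers' price rises by Ps − P* = 103 − 85 = 18.
So producers capture 18/31 = 18/31 of each unit of subsidy.

Producer share = 18/31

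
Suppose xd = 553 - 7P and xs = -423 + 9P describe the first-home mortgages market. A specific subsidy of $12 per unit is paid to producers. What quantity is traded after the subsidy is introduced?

x' = 173.25

Pre-subsidy: 553 - 7P = -423 + 9P gives P* = 61, x* = 126.
With the subsidy, sellers receive Ps = Pb + 12 for each unit, where Pb is the price buyers pay.
Supply in terms of Pb becomes xs = -423 + 9(Pb + 12) = -315 + 9Pb. Setting this equal to demand: 553 - 7Pb = -315 + 9Pb, so Pb = 54.25.
Sellers receive Ps = 54.25 + 12 = 66.25; x' = 553 − 7·54.25 = 173.25.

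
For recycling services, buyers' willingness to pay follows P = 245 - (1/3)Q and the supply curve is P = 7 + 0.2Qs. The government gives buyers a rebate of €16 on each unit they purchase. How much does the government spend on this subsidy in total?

Pre-subsidy: 245 - (1/3)Q = 7 + 0.2Q gives Q* = 446.25 and P* = 96.25.
With the rebate, buyers effectively pay Pb = Ps − 16, where Ps is the price sellers receive.
On the curves, Pb = 245 - (1/3)Q and Ps = 7 + 0.2Q; the wedge Ps − Pb = 16 gives 7 + 0.2Q − (245 - (1/3)Q) = 16, so Q' = 476.25.
Then Pb = 245 − (1/3)·476.25 = 86.25 and Ps = 7 + 0.2·476.25 = 102.25.
Government outlay = subsidy × quantity = 16 × 476.25 = 7620.

Government cost = €7620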